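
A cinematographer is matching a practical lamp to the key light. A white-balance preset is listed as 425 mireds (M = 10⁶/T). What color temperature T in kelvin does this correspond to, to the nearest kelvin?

2353 K

T = 10⁶ / 425 = 2352.94 K → 2353 K.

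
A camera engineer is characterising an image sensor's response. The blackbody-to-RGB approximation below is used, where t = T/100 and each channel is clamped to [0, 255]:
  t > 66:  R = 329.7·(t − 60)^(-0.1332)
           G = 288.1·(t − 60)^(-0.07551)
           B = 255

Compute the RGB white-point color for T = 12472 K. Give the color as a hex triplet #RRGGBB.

t = 12472/100 = 124.72; the t > 66 branch applies.
R = 329.7·(124.72 − 60)^(-0.1332) = 329.7·64.72^(-0.1332) = 329.7·0.57381 = 189.186.
G = 288.1·(124.72 − 60)^(-0.07551) = 288.1·64.72^(-0.07551) = 288.1·0.72987 = 210.277.
B = 255 by definition for t > 66.
Rounded: (189, 210, 255).
In hex: #BDD2FF.

#BDD2FF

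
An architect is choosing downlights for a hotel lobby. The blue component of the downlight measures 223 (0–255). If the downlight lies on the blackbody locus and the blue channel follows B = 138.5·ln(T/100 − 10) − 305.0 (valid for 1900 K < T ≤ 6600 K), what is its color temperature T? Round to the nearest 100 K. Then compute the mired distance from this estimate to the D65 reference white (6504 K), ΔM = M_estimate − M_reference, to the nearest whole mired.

ln(t − 10) = (223 + 305.0) / 138.5 = 3.8123.
t − 10 = e^3.8123 = 45.253, so t = 55.253.
T = 100·t = 5525 K → 5500 K to the nearest 100 K.
M_estimate = 10⁶/5500 = 181.82; M_reference = 10⁶/6504 = 153.75.
ΔM = 181.82 − 153.75 = 28.07 → +28 mireds.

+28 mireds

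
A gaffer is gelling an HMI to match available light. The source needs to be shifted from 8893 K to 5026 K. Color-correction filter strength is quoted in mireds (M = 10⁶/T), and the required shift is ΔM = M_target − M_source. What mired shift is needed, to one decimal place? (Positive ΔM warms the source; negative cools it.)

+86.5 mireds

M_source = 10⁶/8893 = 112.448; M_target = 10⁶/5026 = 198.965.
ΔM = 198.965 − 112.448 = 86.517 → +86.5 mireds, a warming shift.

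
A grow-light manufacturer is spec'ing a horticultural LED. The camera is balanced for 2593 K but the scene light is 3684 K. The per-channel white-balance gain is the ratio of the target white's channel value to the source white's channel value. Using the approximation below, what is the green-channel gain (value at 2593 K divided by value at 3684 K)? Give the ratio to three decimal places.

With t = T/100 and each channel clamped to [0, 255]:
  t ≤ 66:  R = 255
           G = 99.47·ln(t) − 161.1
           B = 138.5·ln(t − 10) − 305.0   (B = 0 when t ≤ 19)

0.823

At 3684 K (t = 36.84):
  G = 99.47·ln 36.84 − 161.1 = 99.47·3.6066 − 161.1 = 197.647.
At 2593 K (t = 25.93):
  G = 99.47·ln 25.93 − 161.1 = 99.47·3.2554 − 161.1 = 162.715.
Gain = 162.715 / 197.647 = 0.8233 → 0.823.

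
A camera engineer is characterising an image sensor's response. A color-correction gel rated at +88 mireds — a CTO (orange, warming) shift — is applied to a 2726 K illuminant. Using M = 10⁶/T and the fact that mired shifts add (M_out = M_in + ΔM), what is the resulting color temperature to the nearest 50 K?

2200 K

M_in = 10⁶/2726 = 366.84 mireds.
M_out = 366.84 + (+88) = 454.84 mireds.
T_out = 10⁶/454.84 = 2198.6 K → 2200 K.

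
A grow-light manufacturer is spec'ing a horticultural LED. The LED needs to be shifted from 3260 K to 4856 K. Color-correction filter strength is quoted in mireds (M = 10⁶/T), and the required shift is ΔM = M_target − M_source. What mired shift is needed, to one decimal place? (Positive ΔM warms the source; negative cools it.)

-100.8 mireds

M_source = 10⁶/3260 = 306.748; M_target = 10⁶/4856 = 205.931.
ΔM = 205.931 − 306.748 = -100.818 → -100.8 mireds, a cooling shift.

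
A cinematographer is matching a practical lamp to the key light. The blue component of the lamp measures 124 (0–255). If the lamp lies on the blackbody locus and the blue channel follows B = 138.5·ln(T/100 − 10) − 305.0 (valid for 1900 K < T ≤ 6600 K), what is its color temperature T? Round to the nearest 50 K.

3200 K

ln(t − 10) = (124 + 305.0) / 138.5 = 3.0975.
t − 10 = e^3.0975 = 22.142, so t = 32.142.
T = 100·t = 3214 K → 3200 K to the nearest 50 K.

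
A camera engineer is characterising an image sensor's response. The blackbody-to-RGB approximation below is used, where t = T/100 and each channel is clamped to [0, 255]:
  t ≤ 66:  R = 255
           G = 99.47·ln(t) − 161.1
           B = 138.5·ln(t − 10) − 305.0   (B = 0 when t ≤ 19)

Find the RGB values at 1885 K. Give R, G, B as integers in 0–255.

R=255, G=131, B=0

t = 1885/100 = 18.85; the t ≤ 66 branch applies.
R = 255 by definition for t ≤ 66.
G = 99.47·ln 18.85 − 161.1 = 99.47·2.9365 − 161.1 = 130.995.
t = 18.85 ≤ 19, so B = 0.
Rounded: (255, 131, 0).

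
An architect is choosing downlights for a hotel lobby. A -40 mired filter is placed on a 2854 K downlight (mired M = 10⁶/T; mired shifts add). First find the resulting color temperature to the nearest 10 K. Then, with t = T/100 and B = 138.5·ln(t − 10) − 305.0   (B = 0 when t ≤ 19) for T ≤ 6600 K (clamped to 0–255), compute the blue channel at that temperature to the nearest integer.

124

M_in = 10⁶/2854 = 350.39; M_out = 350.39 + (-40) = 310.39.
T_out = 10⁶/310.39 = 3221.8 K → 3220 K; t = 32.2.
B = 138.5·ln(32.2 − 10) − 305.0 = 138.5·ln 22.2 − 305.0 = 138.5·3.1001 − 305.0 = 124.363.
Rounded: 124.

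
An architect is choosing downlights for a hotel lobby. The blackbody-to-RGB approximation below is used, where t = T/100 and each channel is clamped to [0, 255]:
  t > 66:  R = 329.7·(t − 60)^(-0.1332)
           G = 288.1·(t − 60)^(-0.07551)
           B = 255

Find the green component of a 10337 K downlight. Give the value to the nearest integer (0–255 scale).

t = 10337/100 = 103.37; the t > 66 branch applies.
G = 288.1·(103.37 − 60)^(-0.07551) = 288.1·43.37^(-0.07551) = 288.1·0.75227 = 216.730.
Rounded: 217.

217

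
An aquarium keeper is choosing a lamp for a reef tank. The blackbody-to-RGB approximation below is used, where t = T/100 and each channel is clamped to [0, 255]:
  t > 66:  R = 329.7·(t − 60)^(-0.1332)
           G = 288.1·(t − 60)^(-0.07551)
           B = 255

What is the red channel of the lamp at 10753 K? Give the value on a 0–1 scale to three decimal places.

t = 10753/100 = 107.53; the t > 66 branch applies.
R = 329.7·(107.53 − 60)^(-0.1332) = 329.7·47.53^(-0.1332) = 329.7·0.59790 = 197.127.
On a 0–1 scale: 197.127/255 = 0.7730 → 0.773.

0.773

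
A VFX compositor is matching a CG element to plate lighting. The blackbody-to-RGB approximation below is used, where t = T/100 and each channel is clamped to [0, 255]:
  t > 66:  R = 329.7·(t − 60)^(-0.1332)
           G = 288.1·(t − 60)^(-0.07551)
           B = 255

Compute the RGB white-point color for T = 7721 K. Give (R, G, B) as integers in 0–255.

(226, 232, 255)

t = 7721/100 = 77.21; the t > 66 branch applies.
R = 329.7·(77.21 − 60)^(-0.1332) = 329.7·17.21^(-0.1332) = 329.7·0.68453 = 225.690.
G = 288.1·(77.21 − 60)^(-0.07551) = 288.1·17.21^(-0.07551) = 288.1·0.80665 = 232.396.
B = 255 by definition for t > 66.
Rounded: (226, 232, 255).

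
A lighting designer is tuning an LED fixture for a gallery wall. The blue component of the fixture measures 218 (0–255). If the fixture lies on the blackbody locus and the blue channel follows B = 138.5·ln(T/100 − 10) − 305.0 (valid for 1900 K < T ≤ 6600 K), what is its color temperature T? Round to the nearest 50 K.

5350 K

ln(t − 10) = (218 + 305.0) / 138.5 = 3.7762.
t − 10 = e^3.7762 = 43.649, so t = 53.649.
T = 100·t = 5365 K → 5350 K to the nearest 50 K.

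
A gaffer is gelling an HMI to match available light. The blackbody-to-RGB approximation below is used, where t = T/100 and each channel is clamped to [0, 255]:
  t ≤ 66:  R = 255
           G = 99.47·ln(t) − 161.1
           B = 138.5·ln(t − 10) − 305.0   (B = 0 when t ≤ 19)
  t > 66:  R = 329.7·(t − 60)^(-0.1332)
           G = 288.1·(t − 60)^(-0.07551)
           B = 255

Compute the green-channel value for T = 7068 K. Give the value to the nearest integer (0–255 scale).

241

t = 7068/100 = 70.68; the t > 66 branch applies.
G = 288.1·(70.68 − 60)^(-0.07551) = 288.1·10.68^(-0.07551) = 288.1·0.83624 = 240.922.
Rounded: 241.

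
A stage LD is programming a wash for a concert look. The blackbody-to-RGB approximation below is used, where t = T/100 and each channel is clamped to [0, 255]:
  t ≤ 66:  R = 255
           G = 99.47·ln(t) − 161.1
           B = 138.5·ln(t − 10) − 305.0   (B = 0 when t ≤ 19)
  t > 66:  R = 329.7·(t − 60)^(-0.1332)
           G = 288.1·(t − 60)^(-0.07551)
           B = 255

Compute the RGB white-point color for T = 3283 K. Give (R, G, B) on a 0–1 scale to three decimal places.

(1.000, 0.730, 0.503)

t = 3283/100 = 32.83; the t ≤ 66 branch applies.
R = 255 by definition for t ≤ 66.
G = 99.47·ln 32.83 − 161.1 = 99.47·3.4913 − 161.1 = 186.184.
B = 138.5·ln(32.83 − 10) − 305.0 = 138.5·ln 22.83 − 305.0 = 138.5·3.1281 − 305.0 = 128.238.
Dividing each by 255: (1.0000, 0.7301, 0.5029) → (1.000, 0.730, 0.503).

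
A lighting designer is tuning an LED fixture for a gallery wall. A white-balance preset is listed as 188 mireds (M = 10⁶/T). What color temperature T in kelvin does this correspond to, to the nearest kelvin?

5319 K

T = 10⁶ / 188 = 5319.15 K → 5319 K.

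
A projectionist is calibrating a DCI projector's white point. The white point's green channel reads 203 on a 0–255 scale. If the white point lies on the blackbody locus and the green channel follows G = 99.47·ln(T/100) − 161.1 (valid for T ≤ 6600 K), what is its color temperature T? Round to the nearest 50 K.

ln t = (203 + 161.1) / 99.47 = 3.6604.
t = e^3.6604 = 38.877.
T = 100·t = 3888 K → 3900 K to the nearest 50 K.

3900 K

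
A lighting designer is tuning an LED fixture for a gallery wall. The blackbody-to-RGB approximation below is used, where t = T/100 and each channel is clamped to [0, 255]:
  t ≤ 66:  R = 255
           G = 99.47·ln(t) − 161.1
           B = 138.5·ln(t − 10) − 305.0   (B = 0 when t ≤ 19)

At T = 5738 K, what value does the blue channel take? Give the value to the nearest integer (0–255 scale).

t = 5738/100 = 57.38; the t ≤ 66 branch applies.
B = 138.5·ln(57.38 − 10) − 305.0 = 138.5·ln 47.38 − 305.0 = 138.5·3.8582 − 305.0 = 229.361.
Rounded: 229.

229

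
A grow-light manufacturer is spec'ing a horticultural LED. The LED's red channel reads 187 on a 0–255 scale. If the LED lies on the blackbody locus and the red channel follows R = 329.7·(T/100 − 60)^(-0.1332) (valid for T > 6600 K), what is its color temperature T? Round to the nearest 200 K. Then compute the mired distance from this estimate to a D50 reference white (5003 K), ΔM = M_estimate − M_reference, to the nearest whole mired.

-123 mireds

(t − 60)^(-0.1332) = 187/329.7 = 0.56718.
t − 60 = 0.56718^(1/-0.1332) = 0.56718^(-7.508) = 70.620, so t = 130.620.
T = 100·t = 13062 K → 13000 K to the nearest 200 K.
M_estimate = 10⁶/13000 = 76.92; M_reference = 10⁶/5003 = 199.88.
ΔM = 76.92 − 199.88 = -122.96 → -123 mireds.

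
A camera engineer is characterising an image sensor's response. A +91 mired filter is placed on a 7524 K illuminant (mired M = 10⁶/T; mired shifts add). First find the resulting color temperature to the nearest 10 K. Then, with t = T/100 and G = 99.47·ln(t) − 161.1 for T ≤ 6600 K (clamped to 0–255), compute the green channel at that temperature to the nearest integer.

217

M_in = 10⁶/7524 = 132.91; M_out = 132.91 + (+91) = 223.91.
T_out = 10⁶/223.91 = 4466.1 K → 4470 K; t = 44.7.
G = 99.47·ln 44.7 − 161.1 = 99.47·3.8000 − 161.1 = 216.883.
Rounded: 217.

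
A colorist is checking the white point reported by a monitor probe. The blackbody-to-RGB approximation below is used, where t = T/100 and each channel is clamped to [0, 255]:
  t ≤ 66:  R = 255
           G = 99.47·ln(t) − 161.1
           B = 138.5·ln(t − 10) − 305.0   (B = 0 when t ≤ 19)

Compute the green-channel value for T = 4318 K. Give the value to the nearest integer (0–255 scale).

t = 4318/100 = 43.18; the t ≤ 66 branch applies.
G = 99.47·ln 43.18 − 161.1 = 99.47·3.7654 − 161.1 = 213.442.
Rounded: 213.

213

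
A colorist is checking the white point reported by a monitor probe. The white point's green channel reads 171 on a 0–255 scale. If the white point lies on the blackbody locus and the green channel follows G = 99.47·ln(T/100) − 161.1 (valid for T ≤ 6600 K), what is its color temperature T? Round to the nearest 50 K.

ln t = (171 + 161.1) / 99.47 = 3.3387.
t = e^3.3387 = 28.182.
T = 100·t = 2818 K → 2800 K to the nearest 50 K.

2800 K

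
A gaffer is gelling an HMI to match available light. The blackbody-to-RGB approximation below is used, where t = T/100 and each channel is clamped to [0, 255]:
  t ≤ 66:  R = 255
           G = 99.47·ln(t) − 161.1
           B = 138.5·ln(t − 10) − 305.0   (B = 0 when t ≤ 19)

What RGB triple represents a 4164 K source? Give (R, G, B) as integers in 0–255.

t = 4164/100 = 41.64; the t ≤ 66 branch applies.
R = 255 by definition for t ≤ 66.
G = 99.47·ln 41.64 − 161.1 = 99.47·3.7291 − 161.1 = 209.830.
B = 138.5·ln(41.64 − 10) − 305.0 = 138.5·ln 31.64 − 305.0 = 138.5·3.4544 − 305.0 = 173.437.
Rounded: (255, 210, 173).

(255, 210, 173)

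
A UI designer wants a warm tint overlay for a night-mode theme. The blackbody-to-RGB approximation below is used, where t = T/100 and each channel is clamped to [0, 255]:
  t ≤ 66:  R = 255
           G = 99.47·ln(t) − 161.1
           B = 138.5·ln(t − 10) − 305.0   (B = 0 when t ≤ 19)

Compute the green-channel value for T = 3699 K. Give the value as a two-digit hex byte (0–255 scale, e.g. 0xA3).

t = 3699/100 = 36.99; the t ≤ 66 branch applies.
G = 99.47·ln 36.99 − 161.1 = 99.47·3.6106 − 161.1 = 198.051.
Rounded: 198; in hex, 0xC6.

0xC6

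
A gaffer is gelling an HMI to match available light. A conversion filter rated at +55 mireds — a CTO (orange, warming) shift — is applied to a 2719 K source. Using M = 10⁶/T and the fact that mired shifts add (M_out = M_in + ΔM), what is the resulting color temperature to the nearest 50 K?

2350 K

M_in = 10⁶/2719 = 367.78 mireds.
M_out = 367.78 + (+55) = 422.78 mireds.
T_out = 10⁶/422.78 = 2365.3 K → 2350 K.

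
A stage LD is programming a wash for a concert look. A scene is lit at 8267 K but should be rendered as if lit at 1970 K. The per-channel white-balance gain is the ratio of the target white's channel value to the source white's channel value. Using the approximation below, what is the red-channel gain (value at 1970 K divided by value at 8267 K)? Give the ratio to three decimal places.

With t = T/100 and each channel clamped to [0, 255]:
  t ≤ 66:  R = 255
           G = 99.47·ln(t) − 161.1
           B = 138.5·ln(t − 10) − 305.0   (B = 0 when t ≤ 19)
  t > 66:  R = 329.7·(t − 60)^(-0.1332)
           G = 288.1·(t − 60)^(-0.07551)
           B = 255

1.172

At 8267 K (t = 82.67):
  R = 329.7·(82.67 − 60)^(-0.1332) = 329.7·22.67^(-0.1332) = 329.7·0.65986 = 217.557.
At 1970 K (t = 19.7):
  R = 255 by definition for t ≤ 66.
Gain = 255.000 / 217.557 = 1.1721 → 1.172.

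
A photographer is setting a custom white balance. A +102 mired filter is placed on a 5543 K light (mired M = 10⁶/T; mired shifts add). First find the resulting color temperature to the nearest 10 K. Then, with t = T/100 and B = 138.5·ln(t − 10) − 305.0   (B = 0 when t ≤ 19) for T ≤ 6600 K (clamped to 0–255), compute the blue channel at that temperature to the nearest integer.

143

M_in = 10⁶/5543 = 180.41; M_out = 180.41 + (+102) = 282.41.
T_out = 10⁶/282.41 = 3541.0 K → 3540 K; t = 35.4.
B = 138.5·ln(35.4 − 10) − 305.0 = 138.5·ln 25.4 − 305.0 = 138.5·3.2347 − 305.0 = 143.013.
Rounded: 143.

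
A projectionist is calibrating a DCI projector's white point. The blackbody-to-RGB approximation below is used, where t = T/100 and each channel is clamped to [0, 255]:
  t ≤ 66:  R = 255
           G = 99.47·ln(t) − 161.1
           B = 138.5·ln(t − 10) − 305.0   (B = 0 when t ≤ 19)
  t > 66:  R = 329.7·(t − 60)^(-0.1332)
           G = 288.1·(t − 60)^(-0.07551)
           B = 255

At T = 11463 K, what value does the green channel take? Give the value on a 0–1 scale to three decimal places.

t = 11463/100 = 114.63; the t > 66 branch applies.
G = 288.1·(114.63 − 60)^(-0.07551) = 288.1·54.63^(-0.07551) = 288.1·0.73928 = 212.985.
On a 0–1 scale: 212.985/255 = 0.8352 → 0.835.

0.835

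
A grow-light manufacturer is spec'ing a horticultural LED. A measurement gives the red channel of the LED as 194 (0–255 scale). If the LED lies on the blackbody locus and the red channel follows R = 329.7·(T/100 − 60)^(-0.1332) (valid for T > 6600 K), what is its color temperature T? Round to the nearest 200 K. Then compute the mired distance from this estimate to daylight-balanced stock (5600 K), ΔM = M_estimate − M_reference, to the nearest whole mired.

(t − 60)^(-0.1332) = 194/329.7 = 0.58841.
t − 60 = 0.58841^(1/-0.1332) = 0.58841^(-7.508) = 53.593, so t = 113.593.
T = 100·t = 11359 K → 11400 K to the nearest 200 K.
M_estimate = 10⁶/11400 = 87.72; M_reference = 10⁶/5600 = 178.57.
ΔM = 87.72 − 178.57 = -90.85 → -91 mireds.

-91 mireds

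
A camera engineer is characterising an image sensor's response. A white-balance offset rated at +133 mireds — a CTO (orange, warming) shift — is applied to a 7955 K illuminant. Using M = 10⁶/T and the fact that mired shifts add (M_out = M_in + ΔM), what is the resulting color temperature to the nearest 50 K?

M_in = 10⁶/7955 = 125.71 mireds.
M_out = 125.71 + (+133) = 258.71 mireds.
T_out = 10⁶/258.71 = 3865.4 K → 3850 K.

3850 K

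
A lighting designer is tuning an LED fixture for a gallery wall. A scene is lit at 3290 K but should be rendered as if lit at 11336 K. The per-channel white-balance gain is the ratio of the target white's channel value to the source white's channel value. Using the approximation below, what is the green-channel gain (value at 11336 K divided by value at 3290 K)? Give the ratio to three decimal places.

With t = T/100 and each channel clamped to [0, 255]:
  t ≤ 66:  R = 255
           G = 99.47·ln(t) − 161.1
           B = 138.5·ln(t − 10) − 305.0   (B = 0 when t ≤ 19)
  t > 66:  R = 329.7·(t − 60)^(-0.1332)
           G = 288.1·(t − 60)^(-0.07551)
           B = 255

1.145

At 3290 K (t = 32.9):
  G = 99.47·ln 32.9 − 161.1 = 99.47·3.4935 − 161.1 = 186.396.
At 11336 K (t = 113.36):
  G = 288.1·(113.36 − 60)^(-0.07551) = 288.1·53.36^(-0.07551) = 288.1·0.74059 = 213.364.
Gain = 213.364 / 186.396 = 1.1447 → 1.145.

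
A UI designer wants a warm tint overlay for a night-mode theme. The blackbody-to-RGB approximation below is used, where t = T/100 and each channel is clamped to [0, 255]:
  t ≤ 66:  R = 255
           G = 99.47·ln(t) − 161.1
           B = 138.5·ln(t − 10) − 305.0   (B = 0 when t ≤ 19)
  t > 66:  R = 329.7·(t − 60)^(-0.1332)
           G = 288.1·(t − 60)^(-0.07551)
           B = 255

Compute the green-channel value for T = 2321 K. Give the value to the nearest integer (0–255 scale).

t = 2321/100 = 23.21; the t ≤ 66 branch applies.
G = 99.47·ln 23.21 − 161.1 = 99.47·3.1446 − 161.1 = 151.692.
Rounded: 152.

152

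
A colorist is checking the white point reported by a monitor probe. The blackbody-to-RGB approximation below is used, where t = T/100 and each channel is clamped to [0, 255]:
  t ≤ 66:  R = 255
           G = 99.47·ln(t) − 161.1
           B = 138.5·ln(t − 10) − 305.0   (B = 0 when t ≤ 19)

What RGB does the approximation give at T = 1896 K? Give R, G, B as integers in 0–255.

t = 1896/100 = 18.96; the t ≤ 66 branch applies.
R = 255 by definition for t ≤ 66.
G = 99.47·ln 18.96 − 161.1 = 99.47·2.9423 − 161.1 = 131.574.
t = 18.96 ≤ 19, so B = 0.
Rounded: (255, 132, 0).

R=255, G=132, B=0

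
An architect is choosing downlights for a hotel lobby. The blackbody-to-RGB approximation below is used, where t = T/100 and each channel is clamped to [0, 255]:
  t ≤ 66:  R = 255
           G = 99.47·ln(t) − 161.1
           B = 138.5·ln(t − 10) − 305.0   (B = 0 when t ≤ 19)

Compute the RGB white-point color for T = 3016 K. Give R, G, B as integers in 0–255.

R=255, G=178, B=111

t = 3016/100 = 30.16; the t ≤ 66 branch applies.
R = 255 by definition for t ≤ 66.
G = 99.47·ln 30.16 − 161.1 = 99.47·3.4065 − 161.1 = 177.746.
B = 138.5·ln(30.16 − 10) − 305.0 = 138.5·ln 20.16 − 305.0 = 138.5·3.0037 − 305.0 = 111.013.
Rounded: (255, 178, 111).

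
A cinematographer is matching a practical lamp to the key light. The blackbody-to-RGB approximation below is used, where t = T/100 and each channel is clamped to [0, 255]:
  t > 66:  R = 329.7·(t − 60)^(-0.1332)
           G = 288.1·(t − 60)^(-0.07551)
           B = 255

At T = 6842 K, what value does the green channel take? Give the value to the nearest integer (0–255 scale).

245

t = 6842/100 = 68.42; the t > 66 branch applies.
G = 288.1·(68.42 − 60)^(-0.07551) = 288.1·8.42^(-0.07551) = 288.1·0.85139 = 245.286.
Rounded: 245.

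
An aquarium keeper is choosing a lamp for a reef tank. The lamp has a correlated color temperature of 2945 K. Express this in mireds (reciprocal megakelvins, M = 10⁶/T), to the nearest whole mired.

M = 10⁶ / 2945 = 339.559 → 340 mireds.

340 mireds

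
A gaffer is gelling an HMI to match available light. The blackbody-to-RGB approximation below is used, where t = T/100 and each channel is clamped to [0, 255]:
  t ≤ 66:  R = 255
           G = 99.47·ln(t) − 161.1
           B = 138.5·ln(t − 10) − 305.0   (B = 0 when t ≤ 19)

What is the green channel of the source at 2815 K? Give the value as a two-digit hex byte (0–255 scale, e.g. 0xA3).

t = 2815/100 = 28.15; the t ≤ 66 branch applies.
G = 99.47·ln 28.15 − 161.1 = 99.47·3.3375 − 161.1 = 170.886.
Rounded: 171; in hex, 0xAB.

0xAB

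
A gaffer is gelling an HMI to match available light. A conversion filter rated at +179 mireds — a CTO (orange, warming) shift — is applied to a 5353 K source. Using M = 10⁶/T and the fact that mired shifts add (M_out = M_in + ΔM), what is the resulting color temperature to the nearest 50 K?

2750 K

M_in = 10⁶/5353 = 186.81 mireds.
M_out = 186.81 + (+179) = 365.81 mireds.
T_out = 10⁶/365.81 = 2733.7 K → 2750 K.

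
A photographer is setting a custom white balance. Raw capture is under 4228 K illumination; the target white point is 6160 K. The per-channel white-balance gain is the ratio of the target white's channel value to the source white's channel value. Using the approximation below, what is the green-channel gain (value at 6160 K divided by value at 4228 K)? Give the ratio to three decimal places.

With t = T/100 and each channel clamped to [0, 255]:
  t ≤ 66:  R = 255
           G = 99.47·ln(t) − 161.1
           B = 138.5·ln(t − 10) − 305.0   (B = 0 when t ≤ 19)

At 4228 K (t = 42.28):
  G = 99.47·ln 42.28 − 161.1 = 99.47·3.7443 − 161.1 = 211.347.
At 6160 K (t = 61.6):
  G = 99.47·ln 61.6 − 161.1 = 99.47·4.1207 − 161.1 = 248.782.
Gain = 248.782 / 211.347 = 1.1771 → 1.177.

1.177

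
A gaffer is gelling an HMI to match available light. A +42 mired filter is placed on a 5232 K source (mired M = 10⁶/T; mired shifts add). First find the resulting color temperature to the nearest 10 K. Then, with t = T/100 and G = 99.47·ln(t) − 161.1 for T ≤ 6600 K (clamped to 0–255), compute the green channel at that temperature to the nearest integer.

213

M_in = 10⁶/5232 = 191.13; M_out = 191.13 + (+42) = 233.13.
T_out = 10⁶/233.13 = 4289.4 K → 4290 K; t = 42.9.
G = 99.47·ln 42.9 − 161.1 = 99.47·3.7589 − 161.1 = 212.795.
Rounded: 213.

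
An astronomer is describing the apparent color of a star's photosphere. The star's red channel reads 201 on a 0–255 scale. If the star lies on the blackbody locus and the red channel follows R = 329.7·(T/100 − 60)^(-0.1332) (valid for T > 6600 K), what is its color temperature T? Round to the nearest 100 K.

10100 K

(t − 60)^(-0.1332) = 201/329.7 = 0.60965.
t − 60 = 0.60965^(1/-0.1332) = 0.60965^(-7.508) = 41.071, so t = 101.071.
T = 100·t = 10107 K → 10100 K to the nearest 100 K.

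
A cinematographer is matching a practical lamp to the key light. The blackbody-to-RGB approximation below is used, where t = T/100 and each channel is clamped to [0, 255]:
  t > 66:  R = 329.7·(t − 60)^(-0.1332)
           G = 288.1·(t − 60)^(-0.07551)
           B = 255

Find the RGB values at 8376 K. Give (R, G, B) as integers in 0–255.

t = 8376/100 = 83.76; the t > 66 branch applies.
R = 329.7·(83.76 − 60)^(-0.1332) = 329.7·23.76^(-0.1332) = 329.7·0.65575 = 216.200.
G = 288.1·(83.76 − 60)^(-0.07551) = 288.1·23.76^(-0.07551) = 288.1·0.78724 = 226.805.
B = 255 by definition for t > 66.
Rounded: (216, 227, 255).

(216, 227, 255)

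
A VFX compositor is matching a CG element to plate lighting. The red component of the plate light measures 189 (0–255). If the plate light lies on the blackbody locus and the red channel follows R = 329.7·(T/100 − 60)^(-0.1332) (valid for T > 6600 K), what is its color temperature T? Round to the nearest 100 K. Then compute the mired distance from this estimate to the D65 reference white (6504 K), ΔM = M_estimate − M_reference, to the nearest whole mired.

-74 mireds

(t − 60)^(-0.1332) = 189/329.7 = 0.57325.
t − 60 = 0.57325^(1/-0.1332) = 0.57325^(-7.508) = 65.199, so t = 125.199.
T = 100·t = 12520 K → 12500 K to the nearest 100 K.
M_estimate = 10⁶/12500 = 80.00; M_reference = 10⁶/6504 = 153.75.
ΔM = 80.00 − 153.75 = -73.75 → -74 mireds.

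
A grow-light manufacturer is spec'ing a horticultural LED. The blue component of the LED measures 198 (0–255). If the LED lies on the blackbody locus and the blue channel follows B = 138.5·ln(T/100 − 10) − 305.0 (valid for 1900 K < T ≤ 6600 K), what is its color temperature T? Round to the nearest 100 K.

ln(t − 10) = (198 + 305.0) / 138.5 = 3.6318.
t − 10 = e^3.6318 = 37.780, so t = 47.780.
T = 100·t = 4778 K → 4800 K to the nearest 100 K.

4800 K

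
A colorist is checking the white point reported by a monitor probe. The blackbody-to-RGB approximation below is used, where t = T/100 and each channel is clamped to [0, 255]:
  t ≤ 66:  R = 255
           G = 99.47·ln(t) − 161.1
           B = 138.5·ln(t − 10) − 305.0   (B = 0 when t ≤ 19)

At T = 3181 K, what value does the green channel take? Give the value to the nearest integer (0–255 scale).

183

t = 3181/100 = 31.81; the t ≤ 66 branch applies.
G = 99.47·ln 31.81 − 161.1 = 99.47·3.4598 − 161.1 = 183.044.
Rounded: 183.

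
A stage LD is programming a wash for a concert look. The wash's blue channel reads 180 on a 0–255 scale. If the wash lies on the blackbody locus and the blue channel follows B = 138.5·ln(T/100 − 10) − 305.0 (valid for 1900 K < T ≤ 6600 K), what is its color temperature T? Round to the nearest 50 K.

4300 K

ln(t − 10) = (180 + 305.0) / 138.5 = 3.5018.
t − 10 = e^3.5018 = 33.175, so t = 43.175.
T = 100·t = 4318 K → 4300 K to the nearest 50 K.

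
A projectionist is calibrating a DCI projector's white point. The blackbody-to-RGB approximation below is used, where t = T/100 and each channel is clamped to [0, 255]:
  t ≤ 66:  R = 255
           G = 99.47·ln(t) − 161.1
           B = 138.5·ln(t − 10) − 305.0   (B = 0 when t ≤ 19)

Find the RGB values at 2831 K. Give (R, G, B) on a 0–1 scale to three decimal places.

t = 2831/100 = 28.31; the t ≤ 66 branch applies.
R = 255 by definition for t ≤ 66.
G = 99.47·ln 28.31 − 161.1 = 99.47·3.3432 − 161.1 = 171.450.
B = 138.5·ln(28.31 − 10) − 305.0 = 138.5·ln 18.31 − 305.0 = 138.5·2.9074 − 305.0 = 97.681.
Dividing each by 255: (1.0000, 0.6724, 0.3831) → (1.000, 0.672, 0.383).

(1.000, 0.672, 0.383)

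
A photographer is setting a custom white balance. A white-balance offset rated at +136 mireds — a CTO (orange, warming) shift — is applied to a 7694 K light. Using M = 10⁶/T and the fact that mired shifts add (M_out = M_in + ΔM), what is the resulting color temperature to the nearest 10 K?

M_in = 10⁶/7694 = 129.97 mireds.
M_out = 129.97 + (+136) = 265.97 mireds.
T_out = 10⁶/265.97 = 3759.8 K → 3760 K.

3760 K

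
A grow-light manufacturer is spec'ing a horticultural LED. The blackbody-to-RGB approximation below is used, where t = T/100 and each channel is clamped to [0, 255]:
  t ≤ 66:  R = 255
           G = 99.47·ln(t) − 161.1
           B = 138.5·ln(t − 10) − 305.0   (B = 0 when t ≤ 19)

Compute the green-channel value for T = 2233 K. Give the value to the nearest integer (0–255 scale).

148

t = 2233/100 = 22.33; the t ≤ 66 branch applies.
G = 99.47·ln 22.33 − 161.1 = 99.47·3.1059 − 161.1 = 147.847.
Rounded: 148.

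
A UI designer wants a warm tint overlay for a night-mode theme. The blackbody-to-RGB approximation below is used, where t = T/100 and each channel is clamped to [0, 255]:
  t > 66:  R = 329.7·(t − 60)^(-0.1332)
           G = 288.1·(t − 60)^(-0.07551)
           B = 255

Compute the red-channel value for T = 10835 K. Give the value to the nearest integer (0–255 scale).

197

t = 10835/100 = 108.35; the t > 66 branch applies.
R = 329.7·(108.35 − 60)^(-0.1332) = 329.7·48.35^(-0.1332) = 329.7·0.59654 = 196.679.
Rounded: 197.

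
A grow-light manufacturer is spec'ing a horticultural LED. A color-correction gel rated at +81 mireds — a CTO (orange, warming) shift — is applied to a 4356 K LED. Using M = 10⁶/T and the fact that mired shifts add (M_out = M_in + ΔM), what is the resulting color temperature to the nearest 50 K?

M_in = 10⁶/4356 = 229.57 mireds.
M_out = 229.57 + (+81) = 310.57 mireds.
T_out = 10⁶/310.57 = 3219.9 K → 3200 K.

3200 K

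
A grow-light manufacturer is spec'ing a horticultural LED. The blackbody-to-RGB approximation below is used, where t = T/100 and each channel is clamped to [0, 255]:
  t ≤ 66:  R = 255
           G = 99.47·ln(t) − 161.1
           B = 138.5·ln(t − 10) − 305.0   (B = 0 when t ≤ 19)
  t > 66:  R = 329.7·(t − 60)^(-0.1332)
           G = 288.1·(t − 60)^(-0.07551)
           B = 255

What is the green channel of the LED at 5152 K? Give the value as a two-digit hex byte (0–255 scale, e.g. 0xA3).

0xE7

t = 5152/100 = 51.52; the t ≤ 66 branch applies.
G = 99.47·ln 51.52 − 161.1 = 99.47·3.9420 − 161.1 = 231.008.
Rounded: 231; in hex, 0xE7.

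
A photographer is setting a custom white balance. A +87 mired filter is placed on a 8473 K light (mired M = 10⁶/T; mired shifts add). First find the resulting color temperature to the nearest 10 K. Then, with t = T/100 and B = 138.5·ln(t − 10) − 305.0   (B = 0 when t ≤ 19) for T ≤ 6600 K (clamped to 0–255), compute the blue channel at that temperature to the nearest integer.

202

M_in = 10⁶/8473 = 118.02; M_out = 118.02 + (+87) = 205.02.
T_out = 10⁶/205.02 = 4877.5 K → 4880 K; t = 48.8.
B = 138.5·ln(48.8 − 10) − 305.0 = 138.5·ln 38.8 − 305.0 = 138.5·3.6584 − 305.0 = 201.691.
Rounded: 202.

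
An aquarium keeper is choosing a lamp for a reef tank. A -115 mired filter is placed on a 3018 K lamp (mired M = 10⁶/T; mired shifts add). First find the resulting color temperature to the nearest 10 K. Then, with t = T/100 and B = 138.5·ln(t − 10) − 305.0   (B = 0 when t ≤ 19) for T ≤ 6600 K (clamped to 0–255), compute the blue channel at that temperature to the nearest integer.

M_in = 10⁶/3018 = 331.35; M_out = 331.35 + (-115) = 216.35.
T_out = 10⁶/216.35 = 4622.2 K → 4620 K; t = 46.2.
B = 138.5·ln(46.2 − 10) − 305.0 = 138.5·ln 36.2 − 305.0 = 138.5·3.5891 − 305.0 = 192.085.
Rounded: 192.

192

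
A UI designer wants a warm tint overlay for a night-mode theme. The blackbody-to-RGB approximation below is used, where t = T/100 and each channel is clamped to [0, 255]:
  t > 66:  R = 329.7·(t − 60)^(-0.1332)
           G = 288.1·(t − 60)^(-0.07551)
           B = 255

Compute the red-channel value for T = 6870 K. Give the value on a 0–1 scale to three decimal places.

0.969

t = 6870/100 = 68.7; the t > 66 branch applies.
R = 329.7·(68.7 − 60)^(-0.1332) = 329.7·8.7^(-0.1332) = 329.7·0.74965 = 247.158.
On a 0–1 scale: 247.158/255 = 0.9692 → 0.969.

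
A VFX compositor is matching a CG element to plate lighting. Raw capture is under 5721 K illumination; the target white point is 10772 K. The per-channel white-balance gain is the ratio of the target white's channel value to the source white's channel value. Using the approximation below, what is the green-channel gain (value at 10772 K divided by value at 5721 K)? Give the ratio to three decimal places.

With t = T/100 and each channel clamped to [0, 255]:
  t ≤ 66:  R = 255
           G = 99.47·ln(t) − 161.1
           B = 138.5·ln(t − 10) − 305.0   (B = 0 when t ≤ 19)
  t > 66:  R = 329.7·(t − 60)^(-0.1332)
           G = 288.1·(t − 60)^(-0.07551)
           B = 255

0.891

At 5721 K (t = 57.21):
  G = 99.47·ln 57.21 − 161.1 = 99.47·4.0467 − 161.1 = 241.428.
At 10772 K (t = 107.72):
  G = 288.1·(107.72 − 60)^(-0.07551) = 288.1·47.72^(-0.07551) = 288.1·0.74686 = 215.171.
Gain = 215.171 / 241.428 = 0.8912 → 0.891.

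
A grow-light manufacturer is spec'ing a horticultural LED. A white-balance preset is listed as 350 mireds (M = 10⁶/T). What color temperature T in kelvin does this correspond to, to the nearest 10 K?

2860 K

T = 10⁶ / 350 = 2857.14 K → 2860 K.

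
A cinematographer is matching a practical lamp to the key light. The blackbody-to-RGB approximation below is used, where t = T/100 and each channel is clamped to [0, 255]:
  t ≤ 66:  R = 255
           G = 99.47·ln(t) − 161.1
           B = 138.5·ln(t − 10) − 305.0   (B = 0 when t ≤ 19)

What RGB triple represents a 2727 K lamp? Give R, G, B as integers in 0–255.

t = 2727/100 = 27.27; the t ≤ 66 branch applies.
R = 255 by definition for t ≤ 66.
G = 99.47·ln 27.27 − 161.1 = 99.47·3.3058 − 161.1 = 167.727.
B = 138.5·ln(27.27 − 10) − 305.0 = 138.5·ln 17.27 − 305.0 = 138.5·2.8490 − 305.0 = 89.582.
Rounded: (255, 168, 90).

R=255, G=168, B=90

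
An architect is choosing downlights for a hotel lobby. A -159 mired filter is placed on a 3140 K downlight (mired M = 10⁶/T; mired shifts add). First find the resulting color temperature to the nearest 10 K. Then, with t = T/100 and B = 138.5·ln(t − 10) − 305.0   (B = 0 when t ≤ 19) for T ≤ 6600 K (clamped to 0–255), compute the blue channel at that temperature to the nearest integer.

M_in = 10⁶/3140 = 318.47; M_out = 318.47 + (-159) = 159.47.
T_out = 10⁶/159.47 = 6270.7 K → 6270 K; t = 62.7.
B = 138.5·ln(62.7 − 10) − 305.0 = 138.5·ln 52.7 − 305.0 = 138.5·3.9646 − 305.0 = 244.099.
Rounded: 244.

244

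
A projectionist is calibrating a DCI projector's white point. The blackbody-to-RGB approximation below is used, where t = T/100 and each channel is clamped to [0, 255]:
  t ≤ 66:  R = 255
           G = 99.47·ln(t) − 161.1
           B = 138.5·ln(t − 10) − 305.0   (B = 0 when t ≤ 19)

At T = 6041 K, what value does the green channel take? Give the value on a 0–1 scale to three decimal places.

t = 6041/100 = 60.41; the t ≤ 66 branch applies.
G = 99.47·ln 60.41 − 161.1 = 99.47·4.1012 − 161.1 = 246.842.
On a 0–1 scale: 246.842/255 = 0.9680 → 0.968.

0.968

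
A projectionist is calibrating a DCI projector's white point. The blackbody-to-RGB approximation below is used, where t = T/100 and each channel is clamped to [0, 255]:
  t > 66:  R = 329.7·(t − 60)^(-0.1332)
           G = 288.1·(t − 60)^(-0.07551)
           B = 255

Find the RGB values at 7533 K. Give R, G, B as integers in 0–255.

R=229, G=234, B=255

t = 7533/100 = 75.33; the t > 66 branch applies.
R = 329.7·(75.33 − 60)^(-0.1332) = 329.7·15.33^(-0.1332) = 329.7·0.69516 = 229.195.
G = 288.1·(75.33 − 60)^(-0.07551) = 288.1·15.33^(-0.07551) = 288.1·0.81373 = 234.435.
B = 255 by definition for t > 66.
Rounded: (229, 234, 255).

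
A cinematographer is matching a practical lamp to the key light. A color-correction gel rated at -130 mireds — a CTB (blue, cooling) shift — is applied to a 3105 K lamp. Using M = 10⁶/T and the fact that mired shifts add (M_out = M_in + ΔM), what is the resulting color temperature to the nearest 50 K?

M_in = 10⁶/3105 = 322.06 mireds.
M_out = 322.06 + (-130) = 192.06 mireds.
T_out = 10⁶/192.06 = 5206.7 K → 5200 K.

5200 K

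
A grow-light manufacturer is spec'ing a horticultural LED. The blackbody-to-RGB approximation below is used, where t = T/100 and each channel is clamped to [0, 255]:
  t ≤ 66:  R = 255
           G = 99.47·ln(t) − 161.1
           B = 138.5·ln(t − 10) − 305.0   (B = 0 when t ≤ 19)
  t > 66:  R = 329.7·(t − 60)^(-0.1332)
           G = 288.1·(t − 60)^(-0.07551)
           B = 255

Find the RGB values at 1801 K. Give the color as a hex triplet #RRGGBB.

#FF7E00

t = 1801/100 = 18.01; the t ≤ 66 branch applies.
R = 255 by definition for t ≤ 66.
G = 99.47·ln 18.01 − 161.1 = 99.47·2.8909 − 161.1 = 126.461.
t = 18.01 ≤ 19, so B = 0.
Rounded: (255, 126, 0).
In hex: #FF7E00.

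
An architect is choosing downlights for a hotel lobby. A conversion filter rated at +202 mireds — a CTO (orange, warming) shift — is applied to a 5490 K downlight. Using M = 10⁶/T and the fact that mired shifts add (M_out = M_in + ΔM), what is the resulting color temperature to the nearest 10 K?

M_in = 10⁶/5490 = 182.15 mireds.
M_out = 182.15 + (+202) = 384.15 mireds.
T_out = 10⁶/384.15 = 2603.2 K → 2600 K.

2600 K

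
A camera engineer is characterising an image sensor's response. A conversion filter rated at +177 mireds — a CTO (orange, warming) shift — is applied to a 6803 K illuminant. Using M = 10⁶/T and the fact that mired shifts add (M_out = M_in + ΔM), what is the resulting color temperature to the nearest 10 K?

M_in = 10⁶/6803 = 146.99 mireds.
M_out = 146.99 + (+177) = 323.99 mireds.
T_out = 10⁶/323.99 = 3086.5 K → 3090 K.

3090 K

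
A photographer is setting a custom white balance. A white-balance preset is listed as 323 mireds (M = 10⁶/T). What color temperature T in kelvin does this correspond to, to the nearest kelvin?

T = 10⁶ / 323 = 3095.98 K → 3096 K.

3096 K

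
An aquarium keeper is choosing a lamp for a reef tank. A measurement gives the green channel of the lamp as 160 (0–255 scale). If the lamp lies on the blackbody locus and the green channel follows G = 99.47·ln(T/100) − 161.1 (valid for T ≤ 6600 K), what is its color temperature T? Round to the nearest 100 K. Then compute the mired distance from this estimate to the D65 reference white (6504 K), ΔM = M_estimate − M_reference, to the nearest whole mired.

+246 mireds

ln t = (160 + 161.1) / 99.47 = 3.2281.
t = e^3.2281 = 25.232.
T = 100·t = 2523 K → 2500 K to the nearest 100 K.
M_estimate = 10⁶/2500 = 400.00; M_reference = 10⁶/6504 = 153.75.
ΔM = 400.00 − 153.75 = 246.25 → +246 mireds.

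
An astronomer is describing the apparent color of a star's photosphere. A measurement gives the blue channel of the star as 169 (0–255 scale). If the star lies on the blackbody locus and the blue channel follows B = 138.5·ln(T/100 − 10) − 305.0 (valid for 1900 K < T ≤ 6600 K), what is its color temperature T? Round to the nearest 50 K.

ln(t − 10) = (169 + 305.0) / 138.5 = 3.4224.
t − 10 = e^3.4224 = 30.642, so t = 40.642.
T = 100·t = 4064 K → 4050 K to the nearest 50 K.

4050 K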